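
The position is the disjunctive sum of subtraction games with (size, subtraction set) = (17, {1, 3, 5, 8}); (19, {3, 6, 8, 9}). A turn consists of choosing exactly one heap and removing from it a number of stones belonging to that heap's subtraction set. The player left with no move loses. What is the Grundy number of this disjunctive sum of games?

Heap A, S = {1, 3, 5, 8}:
G(0) = 0
G(1) = mex{0} = 1
G(2) = mex{1} = 0
G(3) = mex{0,0} = 1
G(4) = mex{1,1} = 0
G(5) = mex{0,0,0} = 1
G(6) = mex{1,1,1} = 0
G(7) = mex{0,0,0} = 1
G(8) = mex{1,1,1,0} = 2
G(9) = mex{2,0,0,1} = 3
G(10) = mex{3,1,1,0} = 2
G(11) = mex{2,2,0,1} = 3
G(12) = mex{3,3,1,0} = 2
G(13) = mex{2,2,2,1} = 0
G(14) = mex{0,3,3,0} = 1
G(15) = mex{1,2,2,1} = 0
G(16) = mex{0,0,3,2} = 1
G(17) = mex{1,1,2,3} = 0
G_A(17) = 0.
Heap B, S = {3, 6, 8, 9}:
G(0) = 0
G(1) = mex{} = 0
G(2) = mex{} = 0
G(3) = mex{0} = 1
G(4) = mex{0} = 1
G(5) = mex{0} = 1
G(6) = mex{1,0} = 2
G(7) = mex{1,0} = 2
G(8) = mex{1,0,0} = 2
G(9) = mex{2,1,0,0} = 3
G(10) = mex{2,1,0,0} = 3
G(11) = mex{2,1,1,0} = 3
G(12) = mex{3,2,1,1} = 0
G(13) = mex{3,2,1,1} = 0
G(14) = mex{3,2,2,1} = 0
G(15) = mex{0,3,2,2} = 1
G(16) = mex{0,3,2,2} = 1
G(17) = mex{0,3,3,2} = 1
G(18) = mex{1,0,3,3} = 2
G(19) = mex{1,0,3,3} = 2
G_B(19) = 2.
Combined Grundy value = 0 ⊕ 2 = 2.

2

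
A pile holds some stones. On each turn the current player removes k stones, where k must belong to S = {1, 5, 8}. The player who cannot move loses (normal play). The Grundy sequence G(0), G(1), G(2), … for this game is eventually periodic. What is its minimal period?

13

n :  0  1  2  3  4  5  6  7  8  9 10 11 12 13 14 15 16 17 18 19 20 21 22 23 24 25 26 27
G :  0  1  0  1  0  1  0  1  2  3  2  3  2  0  1  0  1  0  1  0  1  2  3  2  3  2  0  1
G(n+13) = G(n) holds for n = 0,…,7 (a full window of length max(S) = 8), so the sequence is purely periodic with period 13.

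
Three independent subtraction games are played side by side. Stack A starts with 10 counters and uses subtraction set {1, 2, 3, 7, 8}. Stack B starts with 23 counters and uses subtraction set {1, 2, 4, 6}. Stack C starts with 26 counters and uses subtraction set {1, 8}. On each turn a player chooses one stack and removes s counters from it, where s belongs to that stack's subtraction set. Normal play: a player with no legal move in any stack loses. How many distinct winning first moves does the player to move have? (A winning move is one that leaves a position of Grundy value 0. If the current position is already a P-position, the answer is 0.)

1

Stack A, S = {1, 2, 3, 7, 8}:
G(0) = 0
G(1) = mex{0} = 1
G(2) = mex{1,0} = 2
G(3) = mex{2,1,0} = 3
G(4) = mex{3,2,1} = 0
G(5) = mex{0,3,2} = 1
G(6) = mex{1,0,3} = 2
G(7) = mex{2,1,0,0} = 3
G(8) = mex{3,2,1,1,0} = 4
G(9) = mex{4,3,2,2,1} = 0
G(10) = mex{0,4,3,3,2} = 1
G_A(10) = 1.
Stack B, S = {1, 2, 4, 6}:
n :  0  1  2  3  4  5  6  7  8  9 10 11 12 13 14 15 16 17 18 19 20 21 22 23
G :  0  1  2  0  1  2  3  4  0  1  2  0  1  2  3  4  0  1  2  0  1  2  3  4
G_B(23) = 4.
Stack C, S = {1, 8}:
n :  0  1  2  3  4  5  6  7  8  9 10 11 12 13 14 15 16 17 18 19 20 21 22 23 24 25 26
G :  0  1  0  1  0  1  0  1  2  0  1  0  1  0  1  0  1  2  0  1  0  1  0  1  0  1  2
G_C(26) = 2.
Combined Grundy value = 1 ⊕ 4 ⊕ 2 = 7.
A winning move leaves total XOR = 0, i.e. changes one component's Grundy value g to g ⊕ X where X is the current total.
Stack A: need g' = 1⊕7 = 6. Options: 10−1→G=0, 10−2→G=4, 10−3→G=3, 10−7→G=3, 10−8→G=2. Hits: 0.
Stack B: need g' = 4⊕7 = 3. Options: 23−1→G=3, 23−2→G=2, 23−4→G=0, 23−6→G=1. Hits: 1.
Stack C: need g' = 2⊕7 = 5. Options: 26−1→G=1, 26−8→G=0. Hits: 0.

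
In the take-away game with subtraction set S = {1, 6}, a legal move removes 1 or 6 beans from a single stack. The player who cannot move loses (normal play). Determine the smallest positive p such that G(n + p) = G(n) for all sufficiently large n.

n :  0  1  2  3  4  5  6  7  8  9 10 11 12 13 14 15
G :  0  1  0  1  0  1  2  0  1  0  1  0  1  2  0  1
G(n+7) = G(n) holds for n = 0,…,5 (a full window of length max(S) = 6), so the sequence is purely periodic with period 7.

7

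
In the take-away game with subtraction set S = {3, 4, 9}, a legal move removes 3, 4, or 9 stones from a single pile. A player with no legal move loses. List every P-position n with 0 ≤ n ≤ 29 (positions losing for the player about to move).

n :  0  1  2  3  4  5  6  7  8  9 10 11 12 13 14 15 16 17 18 19 20 21 22 23 24 25 26 27 28 29
G :  0  0  0  1  1  1  2  0  0  3  1  1  2  0  0  0  1  1  1  2  0  0  3  1  1  2  0  0  0  1
P-positions are exactly the n with G(n) = 0.

0, 1, 2, 7, 8, 13, 14, 15, 20, 21, 26, 27, 28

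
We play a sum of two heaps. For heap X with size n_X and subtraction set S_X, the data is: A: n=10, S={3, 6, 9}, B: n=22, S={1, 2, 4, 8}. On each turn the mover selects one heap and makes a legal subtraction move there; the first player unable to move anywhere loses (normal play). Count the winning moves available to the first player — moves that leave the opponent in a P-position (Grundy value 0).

Heap A, S = {3, 6, 9}:
G(0) = 0
G(1) = mex{} = 0
G(2) = mex{} = 0
G(3) = mex{0} = 1
G(4) = mex{0} = 1
G(5) = mex{0} = 1
G(6) = mex{1,0} = 2
G(7) = mex{1,0} = 2
G(8) = mex{1,0} = 2
G(9) = mex{2,1,0} = 3
G(10) = mex{2,1,0} = 3
G_A(10) = 3.
Heap B, S = {1, 2, 4, 8}:
n :  0  1  2  3  4  5  6  7  8  9 10 11 12 13 14 15 16 17 18 19 20 21 22
G :  0  1  2  0  1  2  0  1  2  0  1  2  0  1  2  0  1  2  0  1  2  0  1
G_B(22) = 1.
Combined Grundy value = 3 ⊕ 1 = 2.
A winning move leaves total XOR = 0, i.e. changes one component's Grundy value g to g ⊕ X where X is the current total.
Heap A: need g' = 3⊕2 = 1. Options: 10−3→G=2, 10−6→G=1, 10−9→G=0. Hits: 1.
Heap B: need g' = 1⊕2 = 3. Options: 22−1→G=0, 22−2→G=2, 22−4→G=0, 22−8→G=2. Hits: 0.

1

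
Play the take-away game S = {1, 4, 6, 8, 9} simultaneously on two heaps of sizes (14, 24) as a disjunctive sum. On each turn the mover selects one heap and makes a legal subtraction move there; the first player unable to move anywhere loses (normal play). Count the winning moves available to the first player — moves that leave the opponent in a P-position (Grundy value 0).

2

All heaps use S = {1, 4, 6, 8, 9}:
n :  0  1  2  3  4  5  6  7  8  9 10 11 12 13 14 15 16 17 18 19 20 21 22 23 24
G :  0  1  0  1  2  0  1  0  1  2  3  2  0  1  2  3  2  0  1  0  1  2  0  1  0
Heap A: G(14) = 2.
Heap B: G(24) = 0.
Combined Grundy value = 2 ⊕ 0 = 2.
A winning move leaves total XOR = 0, i.e. changes one component's Grundy value g to g ⊕ X where X is the current total.
Heap A: need g' = 2⊕2 = 0. Options: 14−1→G=1, 14−4→G=3, 14−6→G=1, 14−8→G=1, 14−9→G=0. Hits: 1.
Heap B: need g' = 0⊕2 = 2. Options: 24−1→G=1, 24−4→G=1, 24−6→G=1, 24−8→G=2, 24−9→G=3. Hits: 1.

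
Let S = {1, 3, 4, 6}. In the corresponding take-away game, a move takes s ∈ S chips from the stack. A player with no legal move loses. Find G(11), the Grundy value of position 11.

G(0) = 0
G(1) = mex{0} = 1
G(2) = mex{1} = 0
G(3) = mex{0,0} = 1
G(4) = mex{1,1,0} = 2
G(5) = mex{2,0,1} = 3
G(6) = mex{3,1,0,0} = 2
G(7) = mex{2,2,1,1} = 0
G(8) = mex{0,3,2,0} = 1
G(9) = mex{1,2,3,1} = 0
G(10) = mex{0,0,2,2} = 1
G(11) = mex{1,1,0,3} = 2

2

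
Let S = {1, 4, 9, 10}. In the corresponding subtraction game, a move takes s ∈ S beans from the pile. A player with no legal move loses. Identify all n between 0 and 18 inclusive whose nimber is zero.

0, 2, 5, 7, 13, 18

n :  0  1  2  3  4  5  6  7  8  9 10 11 12 13 14 15 16 17 18
G :  0  1  0  1  2  0  1  0  1  2  3  2  3  0  1  3  2  3  0
P-positions are exactly the n with G(n) = 0.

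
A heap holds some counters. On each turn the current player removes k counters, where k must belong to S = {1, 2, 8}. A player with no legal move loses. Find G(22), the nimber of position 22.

1

n :  0  1  2  3  4  5  6  7  8  9 10 11 12 13 14 15 16 17 18 19 20 21 22
G :  0  1  2  0  1  2  0  1  2  0  1  2  0  1  2  0  1  2  0  1  2  0  1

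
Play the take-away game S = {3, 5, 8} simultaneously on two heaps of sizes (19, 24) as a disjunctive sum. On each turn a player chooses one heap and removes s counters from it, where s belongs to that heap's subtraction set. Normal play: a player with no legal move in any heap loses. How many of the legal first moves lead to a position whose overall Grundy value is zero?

All heaps use S = {3, 5, 8}:
n :  0  1  2  3  4  5  6  7  8  9 10 11 12 13 14 15 16 17 18 19 20 21 22 23 24
G :  0  0  0  1  1  1  2  2  2  3  3  0  0  0  1  1  1  2  2  2  3  3  0  0  0
Heap A: G(19) = 2.
Heap B: G(24) = 0.
Combined Grundy value = 2 ⊕ 0 = 2.
A winning move leaves total XOR = 0, i.e. changes one component's Grundy value g to g ⊕ X where X is the current total.
Heap A: need g' = 2⊕2 = 0. Options: 19−3→G=1, 19−5→G=1, 19−8→G=0. Hits: 1.
Heap B: need g' = 0⊕2 = 2. Options: 24−3→G=3, 24−5→G=2, 24−8→G=1. Hits: 1.

2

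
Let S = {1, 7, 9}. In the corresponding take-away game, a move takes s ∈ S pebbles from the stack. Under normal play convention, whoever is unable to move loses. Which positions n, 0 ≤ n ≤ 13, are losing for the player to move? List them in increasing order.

0, 2, 4, 6, 8, 10, 12

G(0) = 0
G(1) = mex{0} = 1
G(2) = mex{1} = 0
G(3) = mex{0} = 1
G(4) = mex{1} = 0
G(5) = mex{0} = 1
G(6) = mex{1} = 0
G(7) = mex{0,0} = 1
G(8) = mex{1,1} = 0
G(9) = mex{0,0,0} = 1
G(10) = mex{1,1,1} = 0
G(11) = mex{0,0,0} = 1
G(12) = mex{1,1,1} = 0
G(13) = mex{0,0,0} = 1
P-positions are exactly the n with G(n) = 0.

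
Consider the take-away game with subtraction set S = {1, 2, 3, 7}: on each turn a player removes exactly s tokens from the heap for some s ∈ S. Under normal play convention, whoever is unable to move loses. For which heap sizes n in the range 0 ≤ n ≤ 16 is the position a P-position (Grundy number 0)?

0, 4, 8, 12, 16

n :  0  1  2  3  4  5  6  7  8  9 10 11 12 13 14 15 16
G :  0  1  2  3  0  1  2  3  0  1  2  3  0  1  2  3  0
P-positions are exactly the n with G(n) = 0.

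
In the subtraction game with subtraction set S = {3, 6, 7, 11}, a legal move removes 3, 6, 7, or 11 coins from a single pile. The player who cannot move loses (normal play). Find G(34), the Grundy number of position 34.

2

G(0) = 0
G(1) = mex{} = 0
G(2) = mex{} = 0
G(3) = mex{0} = 1
G(4) = mex{0} = 1
G(5) = mex{0} = 1
G(6) = mex{1,0} = 2
G(7) = mex{1,0,0} = 2
G(8) = mex{1,0,0} = 2
G(9) = mex{2,1,0} = 3
G(10) = mex{2,1,1} = 0
G(11) = mex{2,1,1,0} = 3
G(12) = mex{3,2,1,0} = 4
G(13) = mex{0,2,2,0} = 1
G(14) = mex{3,2,2,1} = 0
G(15) = mex{4,3,2,1} = 0
G(16) = mex{1,0,3,1} = 2
G(17) = mex{0,3,0,2} = 1
G(18) = mex{0,4,3,2} = 1
G(19) = mex{2,1,4,2} = 0
G(20) = mex{1,0,1,3} = 2
G(21) = mex{1,0,0,0} = 2
G(22) = mex{0,2,0,3} = 1
G(23) = mex{2,1,2,4} = 0
G(24) = mex{2,1,1,1} = 0
G(25) = mex{1,0,1,0} = 2
G(26) = mex{0,2,0,0} = 1
G(27) = mex{0,2,2,2} = 1
G(28) = mex{2,1,2,1} = 0
G(29) = mex{1,0,1,1} = 2
G(30) = mex{1,0,0,0} = 2
G(31) = mex{0,2,0,2} = 1
G(32) = mex{2,1,2,2} = 0
G(33) = mex{2,1,1,1} = 0
G(34) = mex{1,0,1,0} = 2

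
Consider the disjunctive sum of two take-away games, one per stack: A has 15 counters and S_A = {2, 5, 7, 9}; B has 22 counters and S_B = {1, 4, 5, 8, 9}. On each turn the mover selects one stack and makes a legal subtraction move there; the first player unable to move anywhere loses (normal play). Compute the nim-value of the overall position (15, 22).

4

Stack A, S = {2, 5, 7, 9}:
n :  0  1  2  3  4  5  6  7  8  9 10 11 12 13 14 15
G :  0  0  1  1  0  2  1  3  2  2  3  3  0  4  1  0
G_A(15) = 0.
Stack B, S = {1, 4, 5, 8, 9}:
G(0) = 0
G(1) = mex{0} = 1
G(2) = mex{1} = 0
G(3) = mex{0} = 1
G(4) = mex{1,0} = 2
G(5) = mex{2,1,0} = 3
G(6) = mex{3,0,1} = 2
G(7) = mex{2,1,0} = 3
G(8) = mex{3,2,1,0} = 4
G(9) = mex{4,3,2,1,0} = 5
G(10) = mex{5,2,3,0,1} = 4
G(11) = mex{4,3,2,1,0} = 5
G(12) = mex{5,4,3,2,1} = 0
G(13) = mex{0,5,4,3,2} = 1
G(14) = mex{1,4,5,2,3} = 0
G(15) = mex{0,5,4,3,2} = 1
G(16) = mex{1,0,5,4,3} = 2
G(17) = mex{2,1,0,5,4} = 3
G(18) = mex{3,0,1,4,5} = 2
G(19) = mex{2,1,0,5,4} = 3
G(20) = mex{3,2,1,0,5} = 4
G(21) = mex{4,3,2,1,0} = 5
G(22) = mex{5,2,3,0,1} = 4
G_B(22) = 4.
Combined Grundy value = 0 ⊕ 4 = 4.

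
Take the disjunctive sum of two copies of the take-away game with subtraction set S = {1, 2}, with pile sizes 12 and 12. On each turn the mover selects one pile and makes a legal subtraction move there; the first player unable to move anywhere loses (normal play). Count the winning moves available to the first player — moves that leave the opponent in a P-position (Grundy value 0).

All piles use S = {1, 2}:
G(0) = 0
G(1) = mex{0} = 1
G(2) = mex{1,0} = 2
G(3) = mex{2,1} = 0
G(4) = mex{0,2} = 1
G(5) = mex{1,0} = 2
G(6) = mex{2,1} = 0
G(7) = mex{0,2} = 1
G(8) = mex{1,0} = 2
G(9) = mex{2,1} = 0
G(10) = mex{0,2} = 1
G(11) = mex{1,0} = 2
G(12) = mex{2,1} = 0
Pile A: G(12) = 0.
Pile B: G(12) = 0.
Combined Grundy value = 0 ⊕ 0 = 0.
A winning move leaves total XOR = 0, i.e. changes one component's Grundy value g to g ⊕ X where X is the current total.
Pile A: target g' = 0⊕0 = 0, but every legal move changes the Grundy value (mex property), so 0 moves.
Pile B: target g' = 0⊕0 = 0, but every legal move changes the Grundy value (mex property), so 0 moves.

0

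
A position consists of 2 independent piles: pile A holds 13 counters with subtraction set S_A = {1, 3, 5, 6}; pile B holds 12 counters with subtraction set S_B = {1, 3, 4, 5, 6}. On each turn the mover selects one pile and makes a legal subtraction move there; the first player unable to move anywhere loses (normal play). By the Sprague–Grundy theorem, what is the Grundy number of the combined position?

1

Pile A, S = {1, 3, 5, 6}:
G(0) = 0
G(1) = mex{0} = 1
G(2) = mex{1} = 0
G(3) = mex{0,0} = 1
G(4) = mex{1,1} = 0
G(5) = mex{0,0,0} = 1
G(6) = mex{1,1,1,0} = 2
G(7) = mex{2,0,0,1} = 3
G(8) = mex{3,1,1,0} = 2
G(9) = mex{2,2,0,1} = 3
G(10) = mex{3,3,1,0} = 2
G(11) = mex{2,2,2,1} = 0
G(12) = mex{0,3,3,2} = 1
G(13) = mex{1,2,2,3} = 0
G_A(13) = 0.
Pile B, S = {1, 3, 4, 5, 6}:
n :  0  1  2  3  4  5  6  7  8  9 10 11 12
G :  0  1  0  1  2  3  2  3  4  0  1  0  1
G_B(12) = 1.
Combined Grundy value = 0 ⊕ 1 = 1.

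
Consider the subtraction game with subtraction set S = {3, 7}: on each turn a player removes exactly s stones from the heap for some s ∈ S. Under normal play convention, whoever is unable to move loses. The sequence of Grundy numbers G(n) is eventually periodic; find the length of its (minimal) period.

10

n :  0  1  2  3  4  5  6  7  8  9 10 11 12 13 14 15 16 17 18 19 20 21
G :  0  0  0  1  1  1  0  2  2  1  0  0  0  1  1  1  0  2  2  1  0  0
G(n+10) = G(n) holds for n = 0,…,6 (a full window of length max(S) = 7), so the sequence is purely periodic with period 10.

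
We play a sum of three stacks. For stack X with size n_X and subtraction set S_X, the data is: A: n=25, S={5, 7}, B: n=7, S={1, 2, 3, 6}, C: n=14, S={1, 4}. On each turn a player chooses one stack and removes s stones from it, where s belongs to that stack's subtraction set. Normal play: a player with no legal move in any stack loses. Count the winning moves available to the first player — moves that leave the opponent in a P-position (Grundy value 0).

3

Stack A, S = {5, 7}:
G(0) = 0
G(1) = mex{} = 0
G(2) = mex{} = 0
G(3) = mex{} = 0
G(4) = mex{} = 0
G(5) = mex{0} = 1
G(6) = mex{0} = 1
G(7) = mex{0,0} = 1
G(8) = mex{0,0} = 1
G(9) = mex{0,0} = 1
G(10) = mex{1,0} = 2
G(11) = mex{1,0} = 2
G(12) = mex{1,1} = 0
G(13) = mex{1,1} = 0
G(14) = mex{1,1} = 0
G(15) = mex{2,1} = 0
G(16) = mex{2,1} = 0
G(17) = mex{0,2} = 1
G(18) = mex{0,2} = 1
G(19) = mex{0,0} = 1
G(20) = mex{0,0} = 1
G(21) = mex{0,0} = 1
G(22) = mex{1,0} = 2
G(23) = mex{1,0} = 2
G(24) = mex{1,1} = 0
G(25) = mex{1,1} = 0
G_A(25) = 0.
Stack B, S = {1, 2, 3, 6}:
n : 0 1 2 3 4 5 6 7
G : 0 1 2 3 0 1 2 3
G_B(7) = 3.
Stack C, S = {1, 4}:
G(0) = 0
G(1) = mex{0} = 1
G(2) = mex{1} = 0
G(3) = mex{0} = 1
G(4) = mex{1,0} = 2
G(5) = mex{2,1} = 0
G(6) = mex{0,0} = 1
G(7) = mex{1,1} = 0
G(8) = mex{0,2} = 1
G(9) = mex{1,0} = 2
G(10) = mex{2,1} = 0
G(11) = mex{0,0} = 1
G(12) = mex{1,1} = 0
G(13) = mex{0,2} = 1
G(14) = mex{1,0} = 2
G_C(14) = 2.
Combined Grundy value = 0 ⊕ 3 ⊕ 2 = 1.
A winning move leaves total XOR = 0, i.e. changes one component's Grundy value g to g ⊕ X where X is the current total.
Stack A: need g' = 0⊕1 = 1. Options: 25−5→G=1, 25−7→G=1. Hits: 2.
Stack B: need g' = 3⊕1 = 2. Options: 7−1→G=2, 7−2→G=1, 7−3→G=0, 7−6→G=1. Hits: 1.
Stack C: need g' = 2⊕1 = 3. Options: 14−1→G=1, 14−4→G=0. Hits: 0.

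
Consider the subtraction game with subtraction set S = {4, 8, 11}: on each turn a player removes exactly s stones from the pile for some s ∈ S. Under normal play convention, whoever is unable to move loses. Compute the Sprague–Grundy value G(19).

1

n :  0  1  2  3  4  5  6  7  8  9 10 11 12 13 14 15 16 17 18 19
G :  0  0  0  0  1  1  1  1  2  2  2  2  3  3  3  0  0  0  0  1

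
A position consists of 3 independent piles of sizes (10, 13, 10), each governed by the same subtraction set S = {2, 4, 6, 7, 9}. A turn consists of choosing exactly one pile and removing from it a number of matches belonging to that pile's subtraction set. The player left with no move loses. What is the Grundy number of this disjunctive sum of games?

1

All piles use S = {2, 4, 6, 7, 9}:
G(0) = 0
G(1) = mex{} = 0
G(2) = mex{0} = 1
G(3) = mex{0} = 1
G(4) = mex{1,0} = 2
G(5) = mex{1,0} = 2
G(6) = mex{2,1,0} = 3
G(7) = mex{2,1,0,0} = 3
G(8) = mex{3,2,1,0} = 4
G(9) = mex{3,2,1,1,0} = 4
G(10) = mex{4,3,2,1,0} = 5
G(11) = mex{4,3,2,2,1} = 0
G(12) = mex{5,4,3,2,1} = 0
G(13) = mex{0,4,3,3,2} = 1
Pile A: G(10) = 5.
Pile B: G(13) = 1.
Pile C: G(10) = 5.
Combined Grundy value = 5 ⊕ 1 ⊕ 5 = 1.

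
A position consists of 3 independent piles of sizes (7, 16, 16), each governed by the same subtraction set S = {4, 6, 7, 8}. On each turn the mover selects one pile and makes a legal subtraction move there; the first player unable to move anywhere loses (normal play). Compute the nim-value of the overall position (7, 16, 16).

1

All piles use S = {4, 6, 7, 8}:
G(0) = 0
G(1) = mex{} = 0
G(2) = mex{} = 0
G(3) = mex{} = 0
G(4) = mex{0} = 1
G(5) = mex{0} = 1
G(6) = mex{0,0} = 1
G(7) = mex{0,0,0} = 1
G(8) = mex{1,0,0,0} = 2
G(9) = mex{1,0,0,0} = 2
G(10) = mex{1,1,0,0} = 2
G(11) = mex{1,1,1,0} = 2
G(12) = mex{2,1,1,1} = 0
G(13) = mex{2,1,1,1} = 0
G(14) = mex{2,2,1,1} = 0
G(15) = mex{2,2,2,1} = 0
G(16) = mex{0,2,2,2} = 1
Pile A: G(7) = 1.
Pile B: G(16) = 1.
Pile C: G(16) = 1.
Combined Grundy value = 1 ⊕ 1 ⊕ 1 = 1.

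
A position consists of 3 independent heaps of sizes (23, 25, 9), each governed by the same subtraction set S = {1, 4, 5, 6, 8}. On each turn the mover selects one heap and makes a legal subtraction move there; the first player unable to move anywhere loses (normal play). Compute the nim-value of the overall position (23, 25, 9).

All heaps use S = {1, 4, 5, 6, 8}:
G(0) = 0
G(1) = mex{0} = 1
G(2) = mex{1} = 0
G(3) = mex{0} = 1
G(4) = mex{1,0} = 2
G(5) = mex{2,1,0} = 3
G(6) = mex{3,0,1,0} = 2
G(7) = mex{2,1,0,1} = 3
G(8) = mex{3,2,1,0,0} = 4
G(9) = mex{4,3,2,1,1} = 0
G(10) = mex{0,2,3,2,0} = 1
G(11) = mex{1,3,2,3,1} = 0
G(12) = mex{0,4,3,2,2} = 1
G(13) = mex{1,0,4,3,3} = 2
G(14) = mex{2,1,0,4,2} = 3
G(15) = mex{3,0,1,0,3} = 2
G(16) = mex{2,1,0,1,4} = 3
G(17) = mex{3,2,1,0,0} = 4
G(18) = mex{4,3,2,1,1} = 0
G(19) = mex{0,2,3,2,0} = 1
G(20) = mex{1,3,2,3,1} = 0
G(21) = mex{0,4,3,2,2} = 1
G(22) = mex{1,0,4,3,3} = 2
G(23) = mex{2,1,0,4,2} = 3
G(24) = mex{3,0,1,0,3} = 2
G(25) = mex{2,1,0,1,4} = 3
Heap A: G(23) = 3.
Heap B: G(25) = 3.
Heap C: G(9) = 0.
Combined Grundy value = 3 ⊕ 3 ⊕ 0 = 0.

0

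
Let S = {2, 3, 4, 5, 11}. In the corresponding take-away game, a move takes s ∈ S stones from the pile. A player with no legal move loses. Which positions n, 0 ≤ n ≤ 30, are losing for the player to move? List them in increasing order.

G(0) = 0
G(1) = mex{} = 0
G(2) = mex{0} = 1
G(3) = mex{0,0} = 1
G(4) = mex{1,0,0} = 2
G(5) = mex{1,1,0,0} = 2
G(6) = mex{2,1,1,0} = 3
G(7) = mex{2,2,1,1} = 0
G(8) = mex{3,2,2,1} = 0
G(9) = mex{0,3,2,2} = 1
G(10) = mex{0,0,3,2} = 1
G(11) = mex{1,0,0,3,0} = 2
G(12) = mex{1,1,0,0,0} = 2
G(13) = mex{2,1,1,0,1} = 3
G(14) = mex{2,2,1,1,1} = 0
G(15) = mex{3,2,2,1,2} = 0
G(16) = mex{0,3,2,2,2} = 1
G(17) = mex{0,0,3,2,3} = 1
G(18) = mex{1,0,0,3,0} = 2
G(19) = mex{1,1,0,0,0} = 2
G(20) = mex{2,1,1,0,1} = 3
G(21) = mex{2,2,1,1,1} = 0
G(22) = mex{3,2,2,1,2} = 0
G(23) = mex{0,3,2,2,2} = 1
G(24) = mex{0,0,3,2,3} = 1
G(25) = mex{1,0,0,3,0} = 2
G(26) = mex{1,1,0,0,0} = 2
G(27) = mex{2,1,1,0,1} = 3
G(28) = mex{2,2,1,1,1} = 0
G(29) = mex{3,2,2,1,2} = 0
G(30) = mex{0,3,2,2,2} = 1
P-positions are exactly the n with G(n) = 0.

0, 1, 7, 8, 14, 15, 21, 22, 28, 29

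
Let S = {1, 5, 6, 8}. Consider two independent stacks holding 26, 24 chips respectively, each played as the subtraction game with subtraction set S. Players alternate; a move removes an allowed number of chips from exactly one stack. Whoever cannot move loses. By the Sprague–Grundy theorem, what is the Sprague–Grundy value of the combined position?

All stacks use S = {1, 5, 6, 8}:
G(0) = 0
G(1) = mex{0} = 1
G(2) = mex{1} = 0
G(3) = mex{0} = 1
G(4) = mex{1} = 0
G(5) = mex{0,0} = 1
G(6) = mex{1,1,0} = 2
G(7) = mex{2,0,1} = 3
G(8) = mex{3,1,0,0} = 2
G(9) = mex{2,0,1,1} = 3
G(10) = mex{3,1,0,0} = 2
G(11) = mex{2,2,1,1} = 0
G(12) = mex{0,3,2,0} = 1
G(13) = mex{1,2,3,1} = 0
G(14) = mex{0,3,2,2} = 1
G(15) = mex{1,2,3,3} = 0
G(16) = mex{0,0,2,2} = 1
G(17) = mex{1,1,0,3} = 2
G(18) = mex{2,0,1,2} = 3
G(19) = mex{3,1,0,0} = 2
G(20) = mex{2,0,1,1} = 3
G(21) = mex{3,1,0,0} = 2
G(22) = mex{2,2,1,1} = 0
G(23) = mex{0,3,2,0} = 1
G(24) = mex{1,2,3,1} = 0
G(25) = mex{0,3,2,2} = 1
G(26) = mex{1,2,3,3} = 0
Stack A: G(26) = 0.
Stack B: G(24) = 0.
Combined Grundy value = 0 ⊕ 0 = 0.

0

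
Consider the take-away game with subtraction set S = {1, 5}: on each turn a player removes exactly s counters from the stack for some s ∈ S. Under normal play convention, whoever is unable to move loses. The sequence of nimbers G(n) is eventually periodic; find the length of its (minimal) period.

2

G(0) = 0
G(1) = mex{0} = 1
G(2) = mex{1} = 0
G(3) = mex{0} = 1
G(4) = mex{1} = 0
G(5) = mex{0,0} = 1
G(6) = mex{1,1} = 0
G(7) = mex{0,0} = 1
G(8) = mex{1,1} = 0
G(9) = mex{0,0} = 1
G(10) = mex{1,1} = 0
G(11) = mex{0,0} = 1
G(12) = mex{1,1} = 0
G(13) = mex{0,0} = 1
G(14) = mex{1,1} = 0
G(n+2) = G(n) holds for n = 0,…,4 (a full window of length max(S) = 5), so the sequence is purely periodic with period 2.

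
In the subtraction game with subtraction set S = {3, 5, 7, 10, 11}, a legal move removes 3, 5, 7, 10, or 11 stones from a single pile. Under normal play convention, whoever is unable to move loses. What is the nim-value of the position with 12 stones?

4

n :  0  1  2  3  4  5  6  7  8  9 10 11 12
G :  0  0  0  1  1  1  2  2  2  3  3  3  4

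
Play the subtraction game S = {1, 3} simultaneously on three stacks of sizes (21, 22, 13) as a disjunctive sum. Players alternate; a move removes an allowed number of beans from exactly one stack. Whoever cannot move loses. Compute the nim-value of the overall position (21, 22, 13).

All stacks use S = {1, 3}:
G(0) = 0
G(1) = mex{0} = 1
G(2) = mex{1} = 0
G(3) = mex{0,0} = 1
G(4) = mex{1,1} = 0
G(5) = mex{0,0} = 1
G(6) = mex{1,1} = 0
G(7) = mex{0,0} = 1
G(8) = mex{1,1} = 0
G(9) = mex{0,0} = 1
G(10) = mex{1,1} = 0
G(11) = mex{0,0} = 1
G(12) = mex{1,1} = 0
G(13) = mex{0,0} = 1
G(14) = mex{1,1} = 0
G(15) = mex{0,0} = 1
G(16) = mex{1,1} = 0
G(17) = mex{0,0} = 1
G(18) = mex{1,1} = 0
G(19) = mex{0,0} = 1
G(20) = mex{1,1} = 0
G(21) = mex{0,0} = 1
G(22) = mex{1,1} = 0
Stack A: G(21) = 1.
Stack B: G(22) = 0.
Stack C: G(13) = 1.
Combined Grundy value = 1 ⊕ 0 ⊕ 1 = 0.

0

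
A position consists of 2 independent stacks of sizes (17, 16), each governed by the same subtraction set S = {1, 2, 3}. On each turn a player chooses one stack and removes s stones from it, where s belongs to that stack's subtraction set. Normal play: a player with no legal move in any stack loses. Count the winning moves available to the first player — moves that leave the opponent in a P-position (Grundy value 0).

2

All stacks use S = {1, 2, 3}:
n :  0  1  2  3  4  5  6  7  8  9 10 11 12 13 14 15 16 17
G :  0  1  2  3  0  1  2  3  0  1  2  3  0  1  2  3  0  1
Stack A: G(17) = 1.
Stack B: G(16) = 0.
Combined Grundy value = 1 ⊕ 0 = 1.
A winning move leaves total XOR = 0, i.e. changes one component's Grundy value g to g ⊕ X where X is the current total.
Stack A: need g' = 1⊕1 = 0. Options: 17−1→G=0, 17−2→G=3, 17−3→G=2. Hits: 1.
Stack B: need g' = 0⊕1 = 1. Options: 16−1→G=3, 16−2→G=2, 16−3→G=1. Hits: 1.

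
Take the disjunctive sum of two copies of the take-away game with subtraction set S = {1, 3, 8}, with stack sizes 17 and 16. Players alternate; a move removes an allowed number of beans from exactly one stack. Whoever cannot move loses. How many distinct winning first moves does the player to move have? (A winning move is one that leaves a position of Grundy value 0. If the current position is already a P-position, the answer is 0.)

4

All stacks use S = {1, 3, 8}:
G(0) = 0
G(1) = mex{0} = 1
G(2) = mex{1} = 0
G(3) = mex{0,0} = 1
G(4) = mex{1,1} = 0
G(5) = mex{0,0} = 1
G(6) = mex{1,1} = 0
G(7) = mex{0,0} = 1
G(8) = mex{1,1,0} = 2
G(9) = mex{2,0,1} = 3
G(10) = mex{3,1,0} = 2
G(11) = mex{2,2,1} = 0
G(12) = mex{0,3,0} = 1
G(13) = mex{1,2,1} = 0
G(14) = mex{0,0,0} = 1
G(15) = mex{1,1,1} = 0
G(16) = mex{0,0,2} = 1
G(17) = mex{1,1,3} = 0
Stack A: G(17) = 0.
Stack B: G(16) = 1.
Combined Grundy value = 0 ⊕ 1 = 1.
A winning move leaves total XOR = 0, i.e. changes one component's Grundy value g to g ⊕ X where X is the current total.
Stack A: need g' = 0⊕1 = 1. Options: 17−1→G=1, 17−3→G=1, 17−8→G=3. Hits: 2.
Stack B: need g' = 1⊕1 = 0. Options: 16−1→G=0, 16−3→G=0, 16−8→G=2. Hits: 2.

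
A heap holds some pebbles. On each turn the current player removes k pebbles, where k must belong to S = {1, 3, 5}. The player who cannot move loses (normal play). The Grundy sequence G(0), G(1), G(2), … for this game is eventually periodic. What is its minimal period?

2

n :  0  1  2  3  4  5  6  7  8  9 10 11 12 13 14
G :  0  1  0  1  0  1  0  1  0  1  0  1  0  1  0
G(n+2) = G(n) holds for n = 0,…,4 (a full window of length max(S) = 5), so the sequence is purely periodic with period 2.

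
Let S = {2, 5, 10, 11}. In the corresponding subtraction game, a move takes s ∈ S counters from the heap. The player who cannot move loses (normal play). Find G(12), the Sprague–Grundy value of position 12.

G(0) = 0
G(1) = mex{} = 0
G(2) = mex{0} = 1
G(3) = mex{0} = 1
G(4) = mex{1} = 0
G(5) = mex{1,0} = 2
G(6) = mex{0,0} = 1
G(7) = mex{2,1} = 0
G(8) = mex{1,1} = 0
G(9) = mex{0,0} = 1
G(10) = mex{0,2,0} = 1
G(11) = mex{1,1,0,0} = 2
G(12) = mex{1,0,1,0} = 2

2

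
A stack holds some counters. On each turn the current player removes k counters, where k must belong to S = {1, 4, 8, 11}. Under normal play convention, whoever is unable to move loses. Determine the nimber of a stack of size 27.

1

G(0) = 0
G(1) = mex{0} = 1
G(2) = mex{1} = 0
G(3) = mex{0} = 1
G(4) = mex{1,0} = 2
G(5) = mex{2,1} = 0
G(6) = mex{0,0} = 1
G(7) = mex{1,1} = 0
G(8) = mex{0,2,0} = 1
G(9) = mex{1,0,1} = 2
G(10) = mex{2,1,0} = 3
G(11) = mex{3,0,1,0} = 2
G(12) = mex{2,1,2,1} = 0
G(13) = mex{0,2,0,0} = 1
G(14) = mex{1,3,1,1} = 0
G(15) = mex{0,2,0,2} = 1
G(16) = mex{1,0,1,0} = 2
G(17) = mex{2,1,2,1} = 0
G(18) = mex{0,0,3,0} = 1
G(19) = mex{1,1,2,1} = 0
G(20) = mex{0,2,0,2} = 1
G(21) = mex{1,0,1,3} = 2
G(22) = mex{2,1,0,2} = 3
G(23) = mex{3,0,1,0} = 2
G(24) = mex{2,1,2,1} = 0
G(25) = mex{0,2,0,0} = 1
G(26) = mex{1,3,1,1} = 0
G(27) = mex{0,2,0,2} = 1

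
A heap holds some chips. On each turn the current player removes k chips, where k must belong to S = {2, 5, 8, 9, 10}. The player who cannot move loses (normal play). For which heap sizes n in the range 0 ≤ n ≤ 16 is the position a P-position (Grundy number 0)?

G(0) = 0
G(1) = mex{} = 0
G(2) = mex{0} = 1
G(3) = mex{0} = 1
G(4) = mex{1} = 0
G(5) = mex{1,0} = 2
G(6) = mex{0,0} = 1
G(7) = mex{2,1} = 0
G(8) = mex{1,1,0} = 2
G(9) = mex{0,0,0,0} = 1
G(10) = mex{2,2,1,0,0} = 3
G(11) = mex{1,1,1,1,0} = 2
G(12) = mex{3,0,0,1,1} = 2
G(13) = mex{2,2,2,0,1} = 3
G(14) = mex{2,1,1,2,0} = 3
G(15) = mex{3,3,0,1,2} = 4
G(16) = mex{3,2,2,0,1} = 4
P-positions are exactly the n with G(n) = 0.

0, 1, 4, 7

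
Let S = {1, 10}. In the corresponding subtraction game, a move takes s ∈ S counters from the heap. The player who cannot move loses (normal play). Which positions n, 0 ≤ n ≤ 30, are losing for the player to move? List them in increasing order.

0, 2, 4, 6, 8, 11, 13, 15, 17, 19, 22, 24, 26, 28, 30

G(0) = 0
G(1) = mex{0} = 1
G(2) = mex{1} = 0
G(3) = mex{0} = 1
G(4) = mex{1} = 0
G(5) = mex{0} = 1
G(6) = mex{1} = 0
G(7) = mex{0} = 1
G(8) = mex{1} = 0
G(9) = mex{0} = 1
G(10) = mex{1,0} = 2
G(11) = mex{2,1} = 0
G(12) = mex{0,0} = 1
G(13) = mex{1,1} = 0
G(14) = mex{0,0} = 1
G(15) = mex{1,1} = 0
G(16) = mex{0,0} = 1
G(17) = mex{1,1} = 0
G(18) = mex{0,0} = 1
G(19) = mex{1,1} = 0
G(20) = mex{0,2} = 1
G(21) = mex{1,0} = 2
G(22) = mex{2,1} = 0
G(23) = mex{0,0} = 1
G(24) = mex{1,1} = 0
G(25) = mex{0,0} = 1
G(26) = mex{1,1} = 0
G(27) = mex{0,0} = 1
G(28) = mex{1,1} = 0
G(29) = mex{0,0} = 1
G(30) = mex{1,1} = 0
P-positions are exactly the n with G(n) = 0.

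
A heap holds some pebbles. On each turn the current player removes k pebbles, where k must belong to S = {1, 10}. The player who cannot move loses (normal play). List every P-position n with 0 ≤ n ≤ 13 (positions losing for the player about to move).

G(0) = 0
G(1) = mex{0} = 1
G(2) = mex{1} = 0
G(3) = mex{0} = 1
G(4) = mex{1} = 0
G(5) = mex{0} = 1
G(6) = mex{1} = 0
G(7) = mex{0} = 1
G(8) = mex{1} = 0
G(9) = mex{0} = 1
G(10) = mex{1,0} = 2
G(11) = mex{2,1} = 0
G(12) = mex{0,0} = 1
G(13) = mex{1,1} = 0
P-positions are exactly the n with G(n) = 0.

0, 2, 4, 6, 8, 11, 13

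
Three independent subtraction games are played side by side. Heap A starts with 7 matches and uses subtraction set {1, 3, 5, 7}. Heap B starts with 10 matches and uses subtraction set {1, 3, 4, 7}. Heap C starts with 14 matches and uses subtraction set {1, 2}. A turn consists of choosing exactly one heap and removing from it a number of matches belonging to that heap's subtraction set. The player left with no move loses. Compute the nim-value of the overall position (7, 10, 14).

3

Heap A, S = {1, 3, 5, 7}:
G(0) = 0
G(1) = mex{0} = 1
G(2) = mex{1} = 0
G(3) = mex{0,0} = 1
G(4) = mex{1,1} = 0
G(5) = mex{0,0,0} = 1
G(6) = mex{1,1,1} = 0
G(7) = mex{0,0,0,0} = 1
G_A(7) = 1.
Heap B, S = {1, 3, 4, 7}:
G(0) = 0
G(1) = mex{0} = 1
G(2) = mex{1} = 0
G(3) = mex{0,0} = 1
G(4) = mex{1,1,0} = 2
G(5) = mex{2,0,1} = 3
G(6) = mex{3,1,0} = 2
G(7) = mex{2,2,1,0} = 3
G(8) = mex{3,3,2,1} = 0
G(9) = mex{0,2,3,0} = 1
G(10) = mex{1,3,2,1} = 0
G_B(10) = 0.
Heap C, S = {1, 2}:
G(0) = 0
G(1) = mex{0} = 1
G(2) = mex{1,0} = 2
G(3) = mex{2,1} = 0
G(4) = mex{0,2} = 1
G(5) = mex{1,0} = 2
G(6) = mex{2,1} = 0
G(7) = mex{0,2} = 1
G(8) = mex{1,0} = 2
G(9) = mex{2,1} = 0
G(10) = mex{0,2} = 1
G(11) = mex{1,0} = 2
G(12) = mex{2,1} = 0
G(13) = mex{0,2} = 1
G(14) = mex{1,0} = 2
G_C(14) = 2.
Combined Grundy value = 1 ⊕ 0 ⊕ 2 = 3.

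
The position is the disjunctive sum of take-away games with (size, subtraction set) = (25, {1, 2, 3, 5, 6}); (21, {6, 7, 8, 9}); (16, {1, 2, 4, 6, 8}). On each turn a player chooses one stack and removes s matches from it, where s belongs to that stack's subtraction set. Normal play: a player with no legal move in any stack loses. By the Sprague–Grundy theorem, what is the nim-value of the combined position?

Stack A, S = {1, 2, 3, 5, 6}:
n :  0  1  2  3  4  5  6  7  8  9 10 11 12 13 14 15 16 17 18 19 20 21 22 23 24 25
G :  0  1  2  3  0  1  2  3  0  1  2  3  0  1  2  3  0  1  2  3  0  1  2  3  0  1
G_A(25) = 1.
Stack B, S = {6, 7, 8, 9}:
n :  0  1  2  3  4  5  6  7  8  9 10 11 12 13 14 15 16 17 18 19 20 21
G :  0  0  0  0  0  0  1  1  1  1  1  1  2  2  2  0  0  0  0  0  0  1
G_B(21) = 1.
Stack C, S = {1, 2, 4, 6, 8}:
G(0) = 0
G(1) = mex{0} = 1
G(2) = mex{1,0} = 2
G(3) = mex{2,1} = 0
G(4) = mex{0,2,0} = 1
G(5) = mex{1,0,1} = 2
G(6) = mex{2,1,2,0} = 3
G(7) = mex{3,2,0,1} = 4
G(8) = mex{4,3,1,2,0} = 5
G(9) = mex{5,4,2,0,1} = 3
G(10) = mex{3,5,3,1,2} = 0
G(11) = mex{0,3,4,2,0} = 1
G(12) = mex{1,0,5,3,1} = 2
G(13) = mex{2,1,3,4,2} = 0
G(14) = mex{0,2,0,5,3} = 1
G(15) = mex{1,0,1,3,4} = 2
G(16) = mex{2,1,2,0,5} = 3
G_C(16) = 3.
Combined Grundy value = 1 ⊕ 1 ⊕ 3 = 3.

3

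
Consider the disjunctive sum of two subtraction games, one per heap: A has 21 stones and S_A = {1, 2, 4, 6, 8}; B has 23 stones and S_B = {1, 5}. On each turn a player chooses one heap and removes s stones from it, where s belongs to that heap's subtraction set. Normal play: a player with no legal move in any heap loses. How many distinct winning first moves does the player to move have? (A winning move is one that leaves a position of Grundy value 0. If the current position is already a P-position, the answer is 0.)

Heap A, S = {1, 2, 4, 6, 8}:
G(0) = 0
G(1) = mex{0} = 1
G(2) = mex{1,0} = 2
G(3) = mex{2,1} = 0
G(4) = mex{0,2,0} = 1
G(5) = mex{1,0,1} = 2
G(6) = mex{2,1,2,0} = 3
G(7) = mex{3,2,0,1} = 4
G(8) = mex{4,3,1,2,0} = 5
G(9) = mex{5,4,2,0,1} = 3
G(10) = mex{3,5,3,1,2} = 0
G(11) = mex{0,3,4,2,0} = 1
G(12) = mex{1,0,5,3,1} = 2
G(13) = mex{2,1,3,4,2} = 0
G(14) = mex{0,2,0,5,3} = 1
G(15) = mex{1,0,1,3,4} = 2
G(16) = mex{2,1,2,0,5} = 3
G(17) = mex{3,2,0,1,3} = 4
G(18) = mex{4,3,1,2,0} = 5
G(19) = mex{5,4,2,0,1} = 3
G(20) = mex{3,5,3,1,2} = 0
G(21) = mex{0,3,4,2,0} = 1
G_A(21) = 1.
Heap B, S = {1, 5}:
G(0) = 0
G(1) = mex{0} = 1
G(2) = mex{1} = 0
G(3) = mex{0} = 1
G(4) = mex{1} = 0
G(5) = mex{0,0} = 1
G(6) = mex{1,1} = 0
G(7) = mex{0,0} = 1
G(8) = mex{1,1} = 0
G(9) = mex{0,0} = 1
G(10) = mex{1,1} = 0
G(11) = mex{0,0} = 1
G(12) = mex{1,1} = 0
G(13) = mex{0,0} = 1
G(14) = mex{1,1} = 0
G(15) = mex{0,0} = 1
G(16) = mex{1,1} = 0
G(17) = mex{0,0} = 1
G(18) = mex{1,1} = 0
G(19) = mex{0,0} = 1
G(20) = mex{1,1} = 0
G(21) = mex{0,0} = 1
G(22) = mex{1,1} = 0
G(23) = mex{0,0} = 1
G_B(23) = 1.
Combined Grundy value = 1 ⊕ 1 = 0.
A winning move leaves total XOR = 0, i.e. changes one component's Grundy value g to g ⊕ X where X is the current total.
Heap A: target g' = 1⊕0 = 1, but every legal move changes the Grundy value (mex property), so 0 moves.
Heap B: target g' = 1⊕0 = 1, but every legal move changes the Grundy value (mex property), so 0 moves.

0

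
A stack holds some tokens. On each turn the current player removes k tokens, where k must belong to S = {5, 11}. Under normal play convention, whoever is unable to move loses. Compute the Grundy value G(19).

0

G(0) = 0
G(1) = mex{} = 0
G(2) = mex{} = 0
G(3) = mex{} = 0
G(4) = mex{} = 0
G(5) = mex{0} = 1
G(6) = mex{0} = 1
G(7) = mex{0} = 1
G(8) = mex{0} = 1
G(9) = mex{0} = 1
G(10) = mex{1} = 0
G(11) = mex{1,0} = 2
G(12) = mex{1,0} = 2
G(13) = mex{1,0} = 2
G(14) = mex{1,0} = 2
G(15) = mex{0,0} = 1
G(16) = mex{2,1} = 0
G(17) = mex{2,1} = 0
G(18) = mex{2,1} = 0
G(19) = mex{2,1} = 0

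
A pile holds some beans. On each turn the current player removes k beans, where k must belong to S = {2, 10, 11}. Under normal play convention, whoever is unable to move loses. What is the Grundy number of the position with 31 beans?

1

G(0) = 0
G(1) = mex{} = 0
G(2) = mex{0} = 1
G(3) = mex{0} = 1
G(4) = mex{1} = 0
G(5) = mex{1} = 0
G(6) = mex{0} = 1
G(7) = mex{0} = 1
G(8) = mex{1} = 0
G(9) = mex{1} = 0
G(10) = mex{0,0} = 1
G(11) = mex{0,0,0} = 1
G(12) = mex{1,1,0} = 2
G(13) = mex{1,1,1} = 0
G(14) = mex{2,0,1} = 3
G(15) = mex{0,0,0} = 1
G(16) = mex{3,1,0} = 2
G(17) = mex{1,1,1} = 0
G(18) = mex{2,0,1} = 3
G(19) = mex{0,0,0} = 1
G(20) = mex{3,1,0} = 2
G(21) = mex{1,1,1} = 0
G(22) = mex{2,2,1} = 0
G(23) = mex{0,0,2} = 1
G(24) = mex{0,3,0} = 1
G(25) = mex{1,1,3} = 0
G(26) = mex{1,2,1} = 0
G(27) = mex{0,0,2} = 1
G(28) = mex{0,3,0} = 1
G(29) = mex{1,1,3} = 0
G(30) = mex{1,2,1} = 0
G(31) = mex{0,0,2} = 1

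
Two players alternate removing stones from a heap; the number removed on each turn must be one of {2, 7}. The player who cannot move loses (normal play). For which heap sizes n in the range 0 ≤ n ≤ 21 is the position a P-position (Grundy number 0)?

G(0) = 0
G(1) = mex{} = 0
G(2) = mex{0} = 1
G(3) = mex{0} = 1
G(4) = mex{1} = 0
G(5) = mex{1} = 0
G(6) = mex{0} = 1
G(7) = mex{0,0} = 1
G(8) = mex{1,0} = 2
G(9) = mex{1,1} = 0
G(10) = mex{2,1} = 0
G(11) = mex{0,0} = 1
G(12) = mex{0,0} = 1
G(13) = mex{1,1} = 0
G(14) = mex{1,1} = 0
G(15) = mex{0,2} = 1
G(16) = mex{0,0} = 1
G(17) = mex{1,0} = 2
G(18) = mex{1,1} = 0
G(19) = mex{2,1} = 0
G(20) = mex{0,0} = 1
G(21) = mex{0,0} = 1
P-positions are exactly the n with G(n) = 0.

0, 1, 4, 5, 9, 10, 13, 14, 18, 19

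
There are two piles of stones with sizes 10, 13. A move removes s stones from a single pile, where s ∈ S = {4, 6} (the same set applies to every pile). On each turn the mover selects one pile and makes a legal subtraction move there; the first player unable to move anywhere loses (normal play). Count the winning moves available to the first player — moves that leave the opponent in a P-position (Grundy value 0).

0

All piles use S = {4, 6}:
G(0) = 0
G(1) = mex{} = 0
G(2) = mex{} = 0
G(3) = mex{} = 0
G(4) = mex{0} = 1
G(5) = mex{0} = 1
G(6) = mex{0,0} = 1
G(7) = mex{0,0} = 1
G(8) = mex{1,0} = 2
G(9) = mex{1,0} = 2
G(10) = mex{1,1} = 0
G(11) = mex{1,1} = 0
G(12) = mex{2,1} = 0
G(13) = mex{2,1} = 0
Pile A: G(10) = 0.
Pile B: G(13) = 0.
Combined Grundy value = 0 ⊕ 0 = 0.
A winning move leaves total XOR = 0, i.e. changes one component's Grundy value g to g ⊕ X where X is the current total.
Pile A: target g' = 0⊕0 = 0, but every legal move changes the Grundy value (mex property), so 0 moves.
Pile B: target g' = 0⊕0 = 0, but every legal move changes the Grundy value (mex property), so 0 moves.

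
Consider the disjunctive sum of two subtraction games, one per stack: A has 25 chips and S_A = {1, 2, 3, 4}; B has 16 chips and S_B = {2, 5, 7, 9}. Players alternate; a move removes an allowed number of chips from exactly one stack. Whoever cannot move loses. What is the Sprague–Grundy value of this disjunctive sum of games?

0

Stack A, S = {1, 2, 3, 4}:
n :  0  1  2  3  4  5  6  7  8  9 10 11 12 13 14 15 16 17 18 19 20 21 22 23 24 25
G :  0  1  2  3  4  0  1  2  3  4  0  1  2  3  4  0  1  2  3  4  0  1  2  3  4  0
G_A(25) = 0.
Stack B, S = {2, 5, 7, 9}:
G(0) = 0
G(1) = mex{} = 0
G(2) = mex{0} = 1
G(3) = mex{0} = 1
G(4) = mex{1} = 0
G(5) = mex{1,0} = 2
G(6) = mex{0,0} = 1
G(7) = mex{2,1,0} = 3
G(8) = mex{1,1,0} = 2
G(9) = mex{3,0,1,0} = 2
G(10) = mex{2,2,1,0} = 3
G(11) = mex{2,1,0,1} = 3
G(12) = mex{3,3,2,1} = 0
G(13) = mex{3,2,1,0} = 4
G(14) = mex{0,2,3,2} = 1
G(15) = mex{4,3,2,1} = 0
G(16) = mex{1,3,2,3} = 0
G_B(16) = 0.
Combined Grundy value = 0 ⊕ 0 = 0.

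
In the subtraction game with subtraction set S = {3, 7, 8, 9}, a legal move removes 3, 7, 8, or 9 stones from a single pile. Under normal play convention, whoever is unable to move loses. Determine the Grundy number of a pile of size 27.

3

G(0) = 0
G(1) = mex{} = 0
G(2) = mex{} = 0
G(3) = mex{0} = 1
G(4) = mex{0} = 1
G(5) = mex{0} = 1
G(6) = mex{1} = 0
G(7) = mex{1,0} = 2
G(8) = mex{1,0,0} = 2
G(9) = mex{0,0,0,0} = 1
G(10) = mex{2,1,0,0} = 3
G(11) = mex{2,1,1,0} = 3
G(12) = mex{1,1,1,1} = 0
G(13) = mex{3,0,1,1} = 2
G(14) = mex{3,2,0,1} = 4
G(15) = mex{0,2,2,0} = 1
G(16) = mex{2,1,2,2} = 0
G(17) = mex{4,3,1,2} = 0
G(18) = mex{1,3,3,1} = 0
G(19) = mex{0,0,3,3} = 1
G(20) = mex{0,2,0,3} = 1
G(21) = mex{0,4,2,0} = 1
G(22) = mex{1,1,4,2} = 0
G(23) = mex{1,0,1,4} = 2
G(24) = mex{1,0,0,1} = 2
G(25) = mex{0,0,0,0} = 1
G(26) = mex{2,1,0,0} = 3
G(27) = mex{2,1,1,0} = 3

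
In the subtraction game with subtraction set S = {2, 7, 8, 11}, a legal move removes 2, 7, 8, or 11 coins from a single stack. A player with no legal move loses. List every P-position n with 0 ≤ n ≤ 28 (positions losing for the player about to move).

G(0) = 0
G(1) = mex{} = 0
G(2) = mex{0} = 1
G(3) = mex{0} = 1
G(4) = mex{1} = 0
G(5) = mex{1} = 0
G(6) = mex{0} = 1
G(7) = mex{0,0} = 1
G(8) = mex{1,0,0} = 2
G(9) = mex{1,1,0} = 2
G(10) = mex{2,1,1} = 0
G(11) = mex{2,0,1,0} = 3
G(12) = mex{0,0,0,0} = 1
G(13) = mex{3,1,0,1} = 2
G(14) = mex{1,1,1,1} = 0
G(15) = mex{2,2,1,0} = 3
G(16) = mex{0,2,2,0} = 1
G(17) = mex{3,0,2,1} = 4
G(18) = mex{1,3,0,1} = 2
G(19) = mex{4,1,3,2} = 0
G(20) = mex{2,2,1,2} = 0
G(21) = mex{0,0,2,0} = 1
G(22) = mex{0,3,0,3} = 1
G(23) = mex{1,1,3,1} = 0
G(24) = mex{1,4,1,2} = 0
G(25) = mex{0,2,4,0} = 1
G(26) = mex{0,0,2,3} = 1
G(27) = mex{1,0,0,1} = 2
G(28) = mex{1,1,0,4} = 2
P-positions are exactly the n with G(n) = 0.

0, 1, 4, 5, 10, 14, 19, 20, 23, 24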